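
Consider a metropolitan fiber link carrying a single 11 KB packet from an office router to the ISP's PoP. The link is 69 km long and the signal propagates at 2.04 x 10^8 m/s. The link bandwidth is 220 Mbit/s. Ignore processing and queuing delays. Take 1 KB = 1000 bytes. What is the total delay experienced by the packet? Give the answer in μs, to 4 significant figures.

738.2 μs

L = 88000 bits.
Transmission delay = L/R = 88000 / 220000000 = 400 μs.
Propagation delay = d/s = 69000 m / 204000000 m/s = 338.235 μs.
Total = 738.2 μs.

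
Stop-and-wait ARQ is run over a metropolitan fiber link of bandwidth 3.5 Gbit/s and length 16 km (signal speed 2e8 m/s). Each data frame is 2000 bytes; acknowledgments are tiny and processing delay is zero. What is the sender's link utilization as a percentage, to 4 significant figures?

t_tx = L/R = 16000/3500000000 = 4.57143e-06 s.
t_prop = 16000/200000000 = 8e-05 s; RTT = 0.00016 s.
Cycle = t_tx + RTT = 0.000164571 s.
Utilization = t_tx / cycle = 4.57143e-06/0.000164571 = 2.778 %.

2.778 %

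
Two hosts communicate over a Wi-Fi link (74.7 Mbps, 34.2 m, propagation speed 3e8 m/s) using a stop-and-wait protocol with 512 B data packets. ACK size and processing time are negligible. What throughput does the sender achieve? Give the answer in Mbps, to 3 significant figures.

t_tx = L/R = 4096/74700000 = 5.48327e-05 s.
t_prop = 34.2/300000000 = 1.14e-07 s; RTT = 2.28e-07 s.
Cycle = t_tx + RTT = 5.50607e-05 s.
Throughput = L / cycle = 4096 / 5.50607e-05 = 74.4 Mbps.

74.4 Mbps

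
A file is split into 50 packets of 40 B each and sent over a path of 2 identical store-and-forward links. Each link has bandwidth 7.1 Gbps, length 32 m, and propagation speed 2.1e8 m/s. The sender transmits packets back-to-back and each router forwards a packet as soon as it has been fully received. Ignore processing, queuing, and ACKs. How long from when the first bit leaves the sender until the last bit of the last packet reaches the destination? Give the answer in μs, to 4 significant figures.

Per-hop transmission t_tx = L/R = 320/7100000000 = 0.0450704 μs.
Per-hop propagation t_prop = 32/210000000 = 0.152381 μs.
Pipeline fill: first packet needs 2·t_tx to clear all hops; remaining 49 packets each add one t_tx.
Total = (2+50-1)·t_tx + 2·t_prop = 51·0.0450704 + 2·0.152381 = 2.603 μs.

2.603 μs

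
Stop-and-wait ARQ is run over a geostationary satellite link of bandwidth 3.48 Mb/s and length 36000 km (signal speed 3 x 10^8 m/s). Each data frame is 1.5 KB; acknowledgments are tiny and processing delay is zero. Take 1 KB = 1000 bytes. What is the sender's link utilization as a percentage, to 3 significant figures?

1.42 %

t_tx = L/R = 12000/3480000 = 0.00344828 s.
t_prop = 36000000/300000000 = 0.12 s; RTT = 0.24 s.
Cycle = t_tx + RTT = 0.243448 s.
Utilization = t_tx / cycle = 0.00344828/0.243448 = 1.42 %.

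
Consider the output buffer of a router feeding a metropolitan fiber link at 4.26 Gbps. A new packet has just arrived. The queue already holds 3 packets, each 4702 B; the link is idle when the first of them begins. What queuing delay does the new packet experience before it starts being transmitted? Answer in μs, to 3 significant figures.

Each queued packet: L/R = 37616/4260000000 = 8.83005 μs.
3 queued → 26.4901 μs.
Queuing delay = 26.5 μs.

26.5 μs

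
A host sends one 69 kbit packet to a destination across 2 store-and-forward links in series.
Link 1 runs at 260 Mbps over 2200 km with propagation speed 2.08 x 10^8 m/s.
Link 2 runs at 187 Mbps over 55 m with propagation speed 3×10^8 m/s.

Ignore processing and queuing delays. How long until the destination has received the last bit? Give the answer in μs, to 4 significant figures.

11210 μs

L = 69000 bits.
Transmission delays (L/R per hop): 265.385, 368.984 μs; sum = 634.369 μs.
Propagation delays (d/s per hop): 10576.9, 0.183333 μs; sum = 10577.1 μs.
End-to-end = 11210 μs.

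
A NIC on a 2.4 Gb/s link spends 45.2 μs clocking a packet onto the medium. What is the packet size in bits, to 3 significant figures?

108000 bits

L = R × t_tx = 2400000000 b/s × 4.52e-05 s = 108480 bits.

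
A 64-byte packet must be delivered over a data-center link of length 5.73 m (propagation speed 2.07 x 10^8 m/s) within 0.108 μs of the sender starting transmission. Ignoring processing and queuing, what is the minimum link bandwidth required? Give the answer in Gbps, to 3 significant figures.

6.37 Gbps

L = 512 bits.
Propagation delay = 5.73 / 2.07e+08 = 0.0276812 μs.
Transmission budget = 0.108 − 0.0276812 = 0.0803188 μs.
R ≥ L / t_tx = 512 bits / 8.03188e-08 s = 6.37 Gbps.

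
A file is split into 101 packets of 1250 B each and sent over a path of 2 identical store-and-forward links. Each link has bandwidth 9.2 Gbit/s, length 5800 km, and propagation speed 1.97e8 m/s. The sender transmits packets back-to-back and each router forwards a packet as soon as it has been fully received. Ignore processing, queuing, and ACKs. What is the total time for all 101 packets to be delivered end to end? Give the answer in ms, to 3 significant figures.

59.0 ms

Per-hop transmission t_tx = L/R = 10000/9200000000 = 0.00108696 ms.
Per-hop propagation t_prop = 5800000/197000000 = 29.4416 ms.
Pipeline fill: first packet needs 2·t_tx to clear all hops; remaining 100 packets each add one t_tx.
Total = (2+101-1)·t_tx + 2·t_prop = 102·0.00108696 + 2·29.4416 = 59.0 ms.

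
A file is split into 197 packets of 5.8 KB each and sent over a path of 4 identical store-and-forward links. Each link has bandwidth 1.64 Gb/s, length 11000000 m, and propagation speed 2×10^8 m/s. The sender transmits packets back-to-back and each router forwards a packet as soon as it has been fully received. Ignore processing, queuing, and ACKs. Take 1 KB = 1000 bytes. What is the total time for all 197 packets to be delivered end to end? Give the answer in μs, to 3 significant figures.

226000 μs

Per-hop transmission t_tx = L/R = 46400/1640000000 = 28.2927 μs.
Per-hop propagation t_prop = 11000000/200000000 = 55000 μs.
Pipeline fill: first packet needs 4·t_tx to clear all hops; remaining 196 packets each add one t_tx.
Total = (4+197-1)·t_tx + 4·t_prop = 200·28.2927 + 4·55000 = 226000 μs.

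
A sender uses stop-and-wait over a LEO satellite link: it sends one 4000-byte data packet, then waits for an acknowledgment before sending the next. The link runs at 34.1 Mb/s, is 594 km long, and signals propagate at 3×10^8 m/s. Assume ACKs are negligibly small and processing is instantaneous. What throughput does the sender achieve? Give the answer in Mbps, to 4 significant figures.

t_tx = L/R = 32000/34100000 = 0.000938416 s.
t_prop = 594000/300000000 = 0.00198 s; RTT = 0.00396 s.
Cycle = t_tx + RTT = 0.00489842 s.
Throughput = L / cycle = 32000 / 0.00489842 = 6.533 Mbps.

6.533 Mbps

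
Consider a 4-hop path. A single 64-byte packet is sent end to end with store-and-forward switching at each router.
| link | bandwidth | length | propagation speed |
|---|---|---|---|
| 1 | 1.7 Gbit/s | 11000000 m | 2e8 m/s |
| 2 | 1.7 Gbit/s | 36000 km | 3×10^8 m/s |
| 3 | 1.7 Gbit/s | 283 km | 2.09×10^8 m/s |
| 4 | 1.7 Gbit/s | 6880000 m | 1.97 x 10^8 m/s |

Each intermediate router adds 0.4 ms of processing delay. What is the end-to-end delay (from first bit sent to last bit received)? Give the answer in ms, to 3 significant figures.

L = 64 × 8 = 512 bits.
Transmission delay per hop = L/R = 512/1700000000 = 0.000301176 ms; 4 hops → 0.00120471 ms.
Propagation delays (d/s per hop): 55, 120, 1.35407, 34.9239 ms; sum = 211.278 ms.
Processing at 3 router(s): 3 × 0.4 ms = 1.2 ms.
End-to-end = 212 ms.

212 ms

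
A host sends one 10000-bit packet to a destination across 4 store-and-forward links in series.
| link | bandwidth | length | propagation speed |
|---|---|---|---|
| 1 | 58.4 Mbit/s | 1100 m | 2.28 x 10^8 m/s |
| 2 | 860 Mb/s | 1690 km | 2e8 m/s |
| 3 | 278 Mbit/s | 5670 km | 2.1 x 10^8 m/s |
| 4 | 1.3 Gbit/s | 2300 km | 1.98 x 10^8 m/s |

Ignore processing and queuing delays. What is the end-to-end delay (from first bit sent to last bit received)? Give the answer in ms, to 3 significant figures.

47.3 ms

Transmission delays (L/R per hop): 0.171233, 0.0116279, 0.0359712, 0.00769231 ms; sum = 0.226524 ms.
Propagation delays (d/s per hop): 0.00482456, 8.45, 27, 11.6162 ms; sum = 47.071 ms.
End-to-end = 47.3 ms.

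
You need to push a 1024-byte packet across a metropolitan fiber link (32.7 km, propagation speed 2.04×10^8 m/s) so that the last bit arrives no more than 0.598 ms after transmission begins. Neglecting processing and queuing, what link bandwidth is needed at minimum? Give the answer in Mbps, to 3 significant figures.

18.7 Mbps

L = 8192 bits.
Propagation delay = 32700 / 204000000 = 0.160294 ms.
Transmission budget = 0.598 − 0.160294 = 0.437706 ms.
R ≥ L / t_tx = 8192 bits / 0.000437706 s = 18.7 Mbps.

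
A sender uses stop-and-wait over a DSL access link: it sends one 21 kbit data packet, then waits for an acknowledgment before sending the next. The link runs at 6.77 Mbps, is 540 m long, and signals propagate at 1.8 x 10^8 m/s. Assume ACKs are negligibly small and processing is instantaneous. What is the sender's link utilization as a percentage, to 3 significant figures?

t_tx = L/R = 21000/6770000 = 0.00310192 s.
t_prop = 540/180000000 = 3e-06 s; RTT = 6e-06 s.
Cycle = t_tx + RTT = 0.00310792 s.
Utilization = t_tx / cycle = 0.00310192/0.00310792 = 99.8 %.

99.8 %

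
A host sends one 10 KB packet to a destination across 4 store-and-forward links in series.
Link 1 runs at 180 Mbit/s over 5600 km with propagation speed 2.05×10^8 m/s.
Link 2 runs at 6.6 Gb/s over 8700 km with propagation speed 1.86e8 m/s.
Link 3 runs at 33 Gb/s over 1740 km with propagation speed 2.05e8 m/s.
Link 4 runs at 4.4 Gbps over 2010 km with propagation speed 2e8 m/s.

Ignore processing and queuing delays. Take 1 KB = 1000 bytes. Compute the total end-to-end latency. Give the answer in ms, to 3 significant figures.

L = 80000 bits.
Transmission delays (L/R per hop): 0.444444, 0.0121212, 0.00242424, 0.0181818 ms; sum = 0.477172 ms.
Propagation delays (d/s per hop): 27.3171, 46.7742, 8.4878, 10.05 ms; sum = 92.6291 ms.
End-to-end = 93.1 ms.

93.1 ms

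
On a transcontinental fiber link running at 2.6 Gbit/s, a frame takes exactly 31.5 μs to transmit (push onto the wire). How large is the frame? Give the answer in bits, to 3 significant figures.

L = R × t_tx = 2600000000 b/s × 3.15e-05 s = 81900 bits.

81900 bits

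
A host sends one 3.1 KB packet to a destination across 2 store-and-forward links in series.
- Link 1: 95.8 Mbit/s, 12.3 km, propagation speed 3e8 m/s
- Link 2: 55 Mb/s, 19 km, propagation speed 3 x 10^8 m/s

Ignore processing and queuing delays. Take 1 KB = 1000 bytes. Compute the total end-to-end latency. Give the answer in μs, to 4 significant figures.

814.1 μs

L = 24800 bits.
Transmission delays (L/R per hop): 258.873, 450.909 μs; sum = 709.782 μs.
Propagation delays (d/s per hop): 41, 63.3333 μs; sum = 104.333 μs.
End-to-end = 814.1 μs.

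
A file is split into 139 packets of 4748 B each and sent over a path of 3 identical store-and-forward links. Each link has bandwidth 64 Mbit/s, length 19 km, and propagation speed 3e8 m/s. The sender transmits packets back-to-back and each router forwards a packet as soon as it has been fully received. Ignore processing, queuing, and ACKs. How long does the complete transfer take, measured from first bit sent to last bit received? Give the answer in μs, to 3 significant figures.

83900 μs

Per-hop transmission t_tx = L/R = 37984/64000000 = 593.5 μs.
Per-hop propagation t_prop = 19000/300000000 = 63.3333 μs.
Pipeline fill: first packet needs 3·t_tx to clear all hops; remaining 138 packets each add one t_tx.
Total = (3+139-1)·t_tx + 3·t_prop = 141·593.5 + 3·63.3333 = 83900 μs.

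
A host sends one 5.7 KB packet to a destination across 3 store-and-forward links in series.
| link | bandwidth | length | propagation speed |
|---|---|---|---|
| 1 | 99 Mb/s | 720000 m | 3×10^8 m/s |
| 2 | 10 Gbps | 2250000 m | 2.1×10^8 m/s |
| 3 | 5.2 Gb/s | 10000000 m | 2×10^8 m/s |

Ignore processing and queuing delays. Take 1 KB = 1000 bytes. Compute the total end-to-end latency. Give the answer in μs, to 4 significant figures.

L = 45600 bits.
Transmission delays (L/R per hop): 460.606, 4.56, 8.76923 μs; sum = 473.935 μs.
Propagation delays (d/s per hop): 2400, 10714.3, 50000 μs; sum = 63114.3 μs.
End-to-end = 63590 μs.

63590 μs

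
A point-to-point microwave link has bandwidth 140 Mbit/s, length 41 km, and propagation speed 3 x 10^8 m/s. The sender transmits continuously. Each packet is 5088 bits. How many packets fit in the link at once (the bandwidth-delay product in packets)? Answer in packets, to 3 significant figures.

Propagation delay = 41000 / 300000000 = 0.000136667 s.
BDP = R × t_prop = 140000000 × 0.000136667 = 19133.3 bits.
In packets of 5088 bits: 3.76 packets.

3.76 packets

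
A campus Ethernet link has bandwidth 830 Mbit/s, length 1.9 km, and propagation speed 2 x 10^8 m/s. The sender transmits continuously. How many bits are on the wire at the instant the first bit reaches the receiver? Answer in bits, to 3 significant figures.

7890 bits

Propagation delay = 1900 / 200000000 = 9.5e-06 s.
BDP = R × t_prop = 830000000 × 9.5e-06 = 7885 bits.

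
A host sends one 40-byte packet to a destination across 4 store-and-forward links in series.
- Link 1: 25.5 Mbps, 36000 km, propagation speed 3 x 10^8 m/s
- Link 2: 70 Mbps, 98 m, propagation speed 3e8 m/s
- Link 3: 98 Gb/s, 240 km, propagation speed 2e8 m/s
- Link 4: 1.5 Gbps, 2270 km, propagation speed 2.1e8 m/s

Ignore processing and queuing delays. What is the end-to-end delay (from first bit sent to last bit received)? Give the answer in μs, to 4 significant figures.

132000 μs

L = 40 × 8 = 320 bits.
Transmission delays (L/R per hop): 12.549, 4.57143, 0.00326531, 0.213333 μs; sum = 17.337 μs.
Propagation delays (d/s per hop): 120000, 0.326667, 1200, 10809.5 μs; sum = 132010 μs.
End-to-end = 132000 μs.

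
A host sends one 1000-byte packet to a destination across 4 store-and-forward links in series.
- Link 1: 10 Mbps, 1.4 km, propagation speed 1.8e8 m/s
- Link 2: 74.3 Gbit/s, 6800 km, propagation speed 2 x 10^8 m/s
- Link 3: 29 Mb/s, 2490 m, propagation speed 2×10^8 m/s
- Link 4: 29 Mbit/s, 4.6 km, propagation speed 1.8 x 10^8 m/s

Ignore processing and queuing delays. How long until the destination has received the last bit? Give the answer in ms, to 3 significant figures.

L = 1000 × 8 = 8000 bits.
Transmission delays (L/R per hop): 0.8, 0.000107672, 0.275862, 0.275862 ms; sum = 1.35183 ms.
Propagation delays (d/s per hop): 0.00777778, 34, 0.01245, 0.0255556 ms; sum = 34.0458 ms.
End-to-end = 35.4 ms.

35.4 ms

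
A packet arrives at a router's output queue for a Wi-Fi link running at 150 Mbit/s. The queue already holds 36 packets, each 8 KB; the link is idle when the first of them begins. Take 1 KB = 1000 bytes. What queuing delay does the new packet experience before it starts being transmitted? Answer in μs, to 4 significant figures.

Each queued packet: L/R = 64000/150000000 = 426.667 μs.
36 queued → 15360 μs.
Queuing delay = 15360 μs.

15360 μs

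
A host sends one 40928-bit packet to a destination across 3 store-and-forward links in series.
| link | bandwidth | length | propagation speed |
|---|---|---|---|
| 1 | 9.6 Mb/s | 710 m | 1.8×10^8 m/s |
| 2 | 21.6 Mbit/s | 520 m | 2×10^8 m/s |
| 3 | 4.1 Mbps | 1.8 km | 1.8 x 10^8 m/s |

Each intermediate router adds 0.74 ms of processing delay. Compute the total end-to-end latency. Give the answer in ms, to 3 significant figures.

17.6 ms

Transmission delays (L/R per hop): 4.26333, 1.89481, 9.98244 ms; sum = 16.1406 ms.
Propagation delays (d/s per hop): 0.00394444, 0.0026, 0.01 ms; sum = 0.0165444 ms.
Processing at 2 router(s): 2 × 0.74 ms = 1.48 ms.
End-to-end = 17.6 ms.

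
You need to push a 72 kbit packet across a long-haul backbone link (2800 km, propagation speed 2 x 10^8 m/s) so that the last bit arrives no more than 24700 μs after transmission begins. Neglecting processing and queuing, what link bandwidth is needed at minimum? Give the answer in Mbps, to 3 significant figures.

Propagation delay = 2800000 / 200000000 = 14000 μs.
Transmission budget = 24700 − 14000 = 10700 μs.
R ≥ L / t_tx = 72000 bits / 0.0107 s = 6.73 Mbps.

6.73 Mbps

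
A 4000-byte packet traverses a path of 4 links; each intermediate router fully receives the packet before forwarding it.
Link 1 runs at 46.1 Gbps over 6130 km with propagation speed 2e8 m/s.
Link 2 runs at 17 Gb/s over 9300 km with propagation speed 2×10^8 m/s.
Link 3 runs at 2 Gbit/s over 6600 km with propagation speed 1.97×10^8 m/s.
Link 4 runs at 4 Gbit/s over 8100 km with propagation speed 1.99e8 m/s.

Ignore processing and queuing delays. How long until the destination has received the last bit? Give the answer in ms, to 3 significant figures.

L = 4000 × 8 = 32000 bits.
Transmission delays (L/R per hop): 0.000694143, 0.00188235, 0.016, 0.008 ms; sum = 0.0265765 ms.
Propagation delays (d/s per hop): 30.65, 46.5, 33.5025, 40.7035 ms; sum = 151.356 ms.
End-to-end = 151 ms.

151 ms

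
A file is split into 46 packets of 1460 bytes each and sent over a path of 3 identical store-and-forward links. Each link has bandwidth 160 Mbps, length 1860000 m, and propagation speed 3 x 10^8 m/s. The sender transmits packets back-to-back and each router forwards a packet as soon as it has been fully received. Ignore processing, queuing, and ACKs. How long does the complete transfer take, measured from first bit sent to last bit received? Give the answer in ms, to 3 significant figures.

Per-hop transmission t_tx = L/R = 11680/160000000 = 0.073 ms.
Per-hop propagation t_prop = 1860000/300000000 = 6.2 ms.
Pipeline fill: first packet needs 3·t_tx to clear all hops; remaining 45 packets each add one t_tx.
Total = (3+46-1)·t_tx + 3·t_prop = 48·0.073 + 3·6.2 = 22.1 ms.

22.1 ms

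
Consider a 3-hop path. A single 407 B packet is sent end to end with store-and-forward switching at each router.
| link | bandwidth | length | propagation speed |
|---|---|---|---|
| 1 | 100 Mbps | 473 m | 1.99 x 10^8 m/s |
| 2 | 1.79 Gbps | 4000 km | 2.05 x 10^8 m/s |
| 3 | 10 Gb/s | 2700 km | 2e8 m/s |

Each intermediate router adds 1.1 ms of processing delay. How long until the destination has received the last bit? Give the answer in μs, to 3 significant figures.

35200 μs

L = 407 × 8 = 3256 bits.
Transmission delays (L/R per hop): 32.56, 1.81899, 0.3256 μs; sum = 34.7046 μs.
Propagation delays (d/s per hop): 2.37688, 19512.2, 13500 μs; sum = 33014.6 μs.
Processing at 2 router(s): 2 × 1.1 ms = 2200 μs.
End-to-end = 35200 μs.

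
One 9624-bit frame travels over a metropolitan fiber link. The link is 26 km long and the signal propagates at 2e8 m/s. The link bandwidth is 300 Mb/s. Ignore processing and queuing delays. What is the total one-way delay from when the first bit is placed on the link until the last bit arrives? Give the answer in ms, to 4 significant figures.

0.1621 ms

Transmission delay = L/R = 9624 / 300000000 = 0.03208 ms.
Propagation delay = d/s = 26000 m / 200000000 m/s = 0.13 ms.
Total = 0.1621 ms.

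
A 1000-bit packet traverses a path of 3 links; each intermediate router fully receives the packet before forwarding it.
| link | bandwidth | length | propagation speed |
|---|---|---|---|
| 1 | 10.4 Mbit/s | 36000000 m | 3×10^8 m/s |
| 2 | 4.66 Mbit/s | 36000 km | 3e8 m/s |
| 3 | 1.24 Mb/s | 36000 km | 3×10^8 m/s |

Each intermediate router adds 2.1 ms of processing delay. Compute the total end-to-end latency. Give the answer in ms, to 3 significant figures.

365 ms

Transmission delays (L/R per hop): 0.0961538, 0.214592, 0.806452 ms; sum = 1.1172 ms.
Propagation delays (d/s per hop): 120, 120, 120 ms; sum = 360 ms.
Processing at 2 router(s): 2 × 2.1 ms = 4.2 ms.
End-to-end = 365 ms.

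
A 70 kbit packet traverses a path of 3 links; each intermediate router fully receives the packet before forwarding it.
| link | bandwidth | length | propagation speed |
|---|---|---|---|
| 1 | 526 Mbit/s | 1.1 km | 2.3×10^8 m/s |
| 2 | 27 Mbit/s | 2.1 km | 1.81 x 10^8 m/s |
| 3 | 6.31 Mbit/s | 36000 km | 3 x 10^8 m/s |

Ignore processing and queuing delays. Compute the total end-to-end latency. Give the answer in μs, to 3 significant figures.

L = 70000 bits.
Transmission delays (L/R per hop): 133.08, 2592.59, 11093.5 μs; sum = 13819.2 μs.
Propagation delays (d/s per hop): 4.78261, 11.6022, 120000 μs; sum = 120016 μs.
End-to-end = 134000 μs.

134000 μs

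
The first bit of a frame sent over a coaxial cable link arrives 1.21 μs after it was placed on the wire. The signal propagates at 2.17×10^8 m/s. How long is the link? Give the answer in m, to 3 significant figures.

d = s × t_prop = 217000000 × 1.21e-06 = 263 m.

263 m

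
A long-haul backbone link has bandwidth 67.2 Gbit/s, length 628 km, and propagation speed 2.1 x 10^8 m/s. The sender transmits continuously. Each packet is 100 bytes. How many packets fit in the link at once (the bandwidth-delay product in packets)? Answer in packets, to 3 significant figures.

251000 packets

Propagation delay = 628000 / 210000000 = 0.00299048 s.
BDP = R × t_prop = 67200000000 × 0.00299048 = 200960000 bits.
In packets of 800 bits: 251000 packets.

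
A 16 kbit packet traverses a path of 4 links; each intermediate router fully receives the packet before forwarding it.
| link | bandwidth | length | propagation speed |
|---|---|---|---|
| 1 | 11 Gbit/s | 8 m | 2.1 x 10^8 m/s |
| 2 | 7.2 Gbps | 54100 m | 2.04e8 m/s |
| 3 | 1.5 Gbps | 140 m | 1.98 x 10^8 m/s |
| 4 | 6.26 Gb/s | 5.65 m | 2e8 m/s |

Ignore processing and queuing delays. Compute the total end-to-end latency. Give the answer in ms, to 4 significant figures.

0.2829 ms

L = 16000 bits.
Transmission delays (L/R per hop): 0.00145455, 0.00222222, 0.0106667, 0.00255591 ms; sum = 0.0168993 ms.
Propagation delays (d/s per hop): 3.80952e-05, 0.265196, 0.000707071, 2.825e-05 ms; sum = 0.265969 ms.
End-to-end = 0.2829 ms.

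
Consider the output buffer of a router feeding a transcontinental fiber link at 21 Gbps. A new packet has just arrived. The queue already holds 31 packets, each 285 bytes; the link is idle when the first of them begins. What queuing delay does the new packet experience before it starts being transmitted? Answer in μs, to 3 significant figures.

3.37 μs

Each queued packet: L/R = 2280/21000000000 = 0.108571 μs.
31 queued → 3.36571 μs.
Queuing delay = 3.37 μs.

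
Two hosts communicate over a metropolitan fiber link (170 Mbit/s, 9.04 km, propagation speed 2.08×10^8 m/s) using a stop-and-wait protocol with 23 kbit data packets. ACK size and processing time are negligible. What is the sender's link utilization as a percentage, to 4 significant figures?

60.88 %

t_tx = L/R = 23000/170000000 = 0.000135294 s.
t_prop = 9040/208000000 = 4.34615e-05 s; RTT = 8.69231e-05 s.
Cycle = t_tx + RTT = 0.000222217 s.
Utilization = t_tx / cycle = 0.000135294/0.000222217 = 60.88 %.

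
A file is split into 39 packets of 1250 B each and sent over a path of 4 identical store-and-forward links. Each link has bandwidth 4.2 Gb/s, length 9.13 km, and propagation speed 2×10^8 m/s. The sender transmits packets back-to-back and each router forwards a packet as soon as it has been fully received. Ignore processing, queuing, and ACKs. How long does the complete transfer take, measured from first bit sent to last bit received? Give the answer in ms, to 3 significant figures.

Per-hop transmission t_tx = L/R = 10000/4200000000 = 0.00238095 ms.
Per-hop propagation t_prop = 9130/200000000 = 0.04565 ms.
Pipeline fill: first packet needs 4·t_tx to clear all hops; remaining 38 packets each add one t_tx.
Total = (4+39-1)·t_tx + 4·t_prop = 42·0.00238095 + 4·0.04565 = 0.283 ms.

0.283 ms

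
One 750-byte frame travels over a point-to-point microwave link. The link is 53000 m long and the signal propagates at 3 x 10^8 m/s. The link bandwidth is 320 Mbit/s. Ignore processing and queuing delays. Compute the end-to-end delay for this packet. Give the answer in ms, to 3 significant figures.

0.195 ms

L = 750 × 8 = 6000 bits.
Transmission delay = L/R = 6000 / 320000000 = 0.01875 ms.
Propagation delay = d/s = 53000 m / 300000000 m/s = 0.176667 ms.
Total = 0.195 ms.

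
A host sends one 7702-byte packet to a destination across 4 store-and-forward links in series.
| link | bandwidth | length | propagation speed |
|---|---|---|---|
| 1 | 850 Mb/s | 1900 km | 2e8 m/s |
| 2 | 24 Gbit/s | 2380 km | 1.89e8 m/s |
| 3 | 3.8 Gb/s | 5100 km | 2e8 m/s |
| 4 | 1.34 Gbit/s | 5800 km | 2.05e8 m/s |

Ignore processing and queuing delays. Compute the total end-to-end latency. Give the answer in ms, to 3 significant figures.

76.0 ms

L = 7702 × 8 = 61616 bits.
Transmission delays (L/R per hop): 0.0724894, 0.00256733, 0.0162147, 0.0459821 ms; sum = 0.137254 ms.
Propagation delays (d/s per hop): 9.5, 12.5926, 25.5, 28.2927 ms; sum = 75.8853 ms.
End-to-end = 76.0 ms.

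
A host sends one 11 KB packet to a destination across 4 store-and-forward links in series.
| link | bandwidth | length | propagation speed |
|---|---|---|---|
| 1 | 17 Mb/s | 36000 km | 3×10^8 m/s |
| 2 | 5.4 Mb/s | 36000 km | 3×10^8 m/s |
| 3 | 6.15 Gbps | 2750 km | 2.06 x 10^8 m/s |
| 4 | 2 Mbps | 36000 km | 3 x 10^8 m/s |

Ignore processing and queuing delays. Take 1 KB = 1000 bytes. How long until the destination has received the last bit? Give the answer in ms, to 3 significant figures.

439 ms

L = 88000 bits.
Transmission delays (L/R per hop): 5.17647, 16.2963, 0.0143089, 44 ms; sum = 65.4871 ms.
Propagation delays (d/s per hop): 120, 120, 13.3495, 120 ms; sum = 373.35 ms.
End-to-end = 439 ms.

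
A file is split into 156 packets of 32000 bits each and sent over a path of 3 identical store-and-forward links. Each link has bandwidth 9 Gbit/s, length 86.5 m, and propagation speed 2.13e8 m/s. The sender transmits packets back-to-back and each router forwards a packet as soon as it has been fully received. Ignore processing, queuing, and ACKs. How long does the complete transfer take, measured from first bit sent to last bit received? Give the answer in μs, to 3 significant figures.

563 μs

Per-hop transmission t_tx = L/R = 32000/9000000000 = 3.55556 μs.
Per-hop propagation t_prop = 86.5/213000000 = 0.406103 μs.
Pipeline fill: first packet needs 3·t_tx to clear all hops; remaining 155 packets each add one t_tx.
Total = (3+156-1)·t_tx + 3·t_prop = 158·3.55556 + 3·0.406103 = 563 μs.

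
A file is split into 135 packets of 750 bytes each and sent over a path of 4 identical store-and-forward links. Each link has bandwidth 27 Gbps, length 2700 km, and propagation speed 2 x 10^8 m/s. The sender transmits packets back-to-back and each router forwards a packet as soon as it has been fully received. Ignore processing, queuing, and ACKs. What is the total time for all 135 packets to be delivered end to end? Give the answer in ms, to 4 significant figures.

Per-hop transmission t_tx = L/R = 6000/27000000000 = 0.000222222 ms.
Per-hop propagation t_prop = 2700000/200000000 = 13.5 ms.
Pipeline fill: first packet needs 4·t_tx to clear all hops; remaining 134 packets each add one t_tx.
Total = (4+135-1)·t_tx + 4·t_prop = 138·0.000222222 + 4·13.5 = 54.03 ms.

54.03 ms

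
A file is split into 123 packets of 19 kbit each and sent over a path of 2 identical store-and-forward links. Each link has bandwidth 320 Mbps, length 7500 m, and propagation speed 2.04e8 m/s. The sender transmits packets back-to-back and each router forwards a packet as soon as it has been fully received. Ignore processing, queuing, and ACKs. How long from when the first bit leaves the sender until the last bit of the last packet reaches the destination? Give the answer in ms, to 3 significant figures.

Per-hop transmission t_tx = L/R = 19000/320000000 = 0.059375 ms.
Per-hop propagation t_prop = 7500/204000000 = 0.0367647 ms.
Pipeline fill: first packet needs 2·t_tx to clear all hops; remaining 122 packets each add one t_tx.
Total = (2+123-1)·t_tx + 2·t_prop = 124·0.059375 + 2·0.0367647 = 7.44 ms.

7.44 ms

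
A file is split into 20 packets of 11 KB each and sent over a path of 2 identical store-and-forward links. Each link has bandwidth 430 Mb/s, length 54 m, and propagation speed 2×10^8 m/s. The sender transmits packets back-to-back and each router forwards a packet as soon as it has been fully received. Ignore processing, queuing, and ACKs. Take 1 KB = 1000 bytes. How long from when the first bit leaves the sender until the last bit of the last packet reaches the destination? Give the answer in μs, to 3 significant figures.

Per-hop transmission t_tx = L/R = 88000/430000000 = 204.651 μs.
Per-hop propagation t_prop = 54/200000000 = 0.27 μs.
Pipeline fill: first packet needs 2·t_tx to clear all hops; remaining 19 packets each add one t_tx.
Total = (2+20-1)·t_tx + 2·t_prop = 21·204.651 + 2·0.27 = 4300 μs.

4300 μs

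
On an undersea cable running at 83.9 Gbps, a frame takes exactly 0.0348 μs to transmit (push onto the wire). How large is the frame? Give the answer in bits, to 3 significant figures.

2920 bits

L = R × t_tx = 83900000000 b/s × 3.48e-08 s = 2919.72 bits.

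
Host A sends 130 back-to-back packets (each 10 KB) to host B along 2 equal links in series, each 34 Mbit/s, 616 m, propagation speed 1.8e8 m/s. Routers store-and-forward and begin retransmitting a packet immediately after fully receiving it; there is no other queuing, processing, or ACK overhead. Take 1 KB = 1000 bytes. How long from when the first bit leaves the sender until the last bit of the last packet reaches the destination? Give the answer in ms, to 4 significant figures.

308.2 ms

Per-hop transmission t_tx = L/R = 80000/34000000 = 2.35294 ms.
Per-hop propagation t_prop = 616/180000000 = 0.00342222 ms.
Pipeline fill: first packet needs 2·t_tx to clear all hops; remaining 129 packets each add one t_tx.
Total = (2+130-1)·t_tx + 2·t_prop = 131·2.35294 + 2·0.00342222 = 308.2 ms.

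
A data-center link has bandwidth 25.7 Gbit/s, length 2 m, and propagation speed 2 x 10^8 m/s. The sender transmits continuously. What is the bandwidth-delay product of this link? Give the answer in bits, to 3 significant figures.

257 bits

Propagation delay = 2 / 200000000 = 1e-08 s.
BDP = R × t_prop = 25700000000 × 1e-08 = 257 bits.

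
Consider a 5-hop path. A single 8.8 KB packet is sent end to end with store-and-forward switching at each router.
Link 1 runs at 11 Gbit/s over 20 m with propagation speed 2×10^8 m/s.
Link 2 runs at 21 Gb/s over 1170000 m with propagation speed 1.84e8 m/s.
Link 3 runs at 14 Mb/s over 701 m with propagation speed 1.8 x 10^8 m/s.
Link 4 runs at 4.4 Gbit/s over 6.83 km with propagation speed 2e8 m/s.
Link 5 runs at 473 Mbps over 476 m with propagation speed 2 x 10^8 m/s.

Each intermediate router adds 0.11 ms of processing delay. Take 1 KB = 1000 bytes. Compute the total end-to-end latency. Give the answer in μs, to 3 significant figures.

L = 70400 bits.
Transmission delays (L/R per hop): 6.4, 3.35238, 5028.57, 16, 148.837 μs; sum = 5203.16 μs.
Propagation delays (d/s per hop): 0.1, 6358.7, 3.89444, 34.15, 2.38 μs; sum = 6399.22 μs.
Processing at 4 router(s): 4 × 0.11 ms = 440 μs.
End-to-end = 12000 μs.

12000 μs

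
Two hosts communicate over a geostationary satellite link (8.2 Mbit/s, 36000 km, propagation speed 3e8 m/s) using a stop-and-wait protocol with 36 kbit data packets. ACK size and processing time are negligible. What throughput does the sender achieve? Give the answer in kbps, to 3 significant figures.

147 kbps

t_tx = L/R = 36000/8.2e+06 = 0.00439024 s.
t_prop = 36000000/300000000 = 0.12 s; RTT = 0.24 s.
Cycle = t_tx + RTT = 0.24439 s.
Throughput = L / cycle = 36000 / 0.24439 = 147 kbps.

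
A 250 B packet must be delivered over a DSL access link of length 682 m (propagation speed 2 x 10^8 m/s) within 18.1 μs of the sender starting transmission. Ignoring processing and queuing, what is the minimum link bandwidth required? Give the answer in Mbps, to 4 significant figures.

L = 2000 bits.
Propagation delay = 682 / 200000000 = 3.41 μs.
Transmission budget = 18.1 − 3.41 = 14.69 μs.
R ≥ L / t_tx = 2000 bits / 1.469e-05 s = 136.1 Mbps.

136.1 Mbps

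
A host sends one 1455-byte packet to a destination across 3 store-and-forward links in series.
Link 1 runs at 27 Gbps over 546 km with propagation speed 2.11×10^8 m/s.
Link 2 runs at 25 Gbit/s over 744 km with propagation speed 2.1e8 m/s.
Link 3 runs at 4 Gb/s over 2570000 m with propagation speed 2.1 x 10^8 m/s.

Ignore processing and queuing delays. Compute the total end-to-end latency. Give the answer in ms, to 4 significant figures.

18.37 ms

L = 1455 × 8 = 11640 bits.
Transmission delays (L/R per hop): 0.000431111, 0.0004656, 0.00291 ms; sum = 0.00380671 ms.
Propagation delays (d/s per hop): 2.58768, 3.54286, 12.2381 ms; sum = 18.3686 ms.
End-to-end = 18.37 ms.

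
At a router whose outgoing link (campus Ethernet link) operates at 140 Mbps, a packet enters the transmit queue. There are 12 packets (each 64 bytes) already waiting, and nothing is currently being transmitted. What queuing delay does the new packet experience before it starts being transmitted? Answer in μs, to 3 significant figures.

Each queued packet: L/R = 512/140000000 = 3.65714 μs.
12 queued → 43.8857 μs.
Queuing delay = 43.9 μs.

43.9 μs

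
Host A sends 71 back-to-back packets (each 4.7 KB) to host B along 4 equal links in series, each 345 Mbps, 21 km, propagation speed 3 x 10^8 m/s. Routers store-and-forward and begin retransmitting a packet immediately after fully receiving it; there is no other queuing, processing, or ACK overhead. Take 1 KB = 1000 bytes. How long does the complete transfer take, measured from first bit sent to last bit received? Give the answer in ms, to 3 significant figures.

8.34 ms

Per-hop transmission t_tx = L/R = 37600/345000000 = 0.108986 ms.
Per-hop propagation t_prop = 21000/300000000 = 0.07 ms.
Pipeline fill: first packet needs 4·t_tx to clear all hops; remaining 70 packets each add one t_tx.
Total = (4+71-1)·t_tx + 4·t_prop = 74·0.108986 + 4·0.07 = 8.34 ms.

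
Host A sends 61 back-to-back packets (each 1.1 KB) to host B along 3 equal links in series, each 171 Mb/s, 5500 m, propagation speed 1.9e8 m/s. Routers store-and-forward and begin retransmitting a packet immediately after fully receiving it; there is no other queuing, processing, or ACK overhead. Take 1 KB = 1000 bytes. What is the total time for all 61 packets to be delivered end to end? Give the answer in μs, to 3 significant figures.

3330 μs

Per-hop transmission t_tx = L/R = 8800/171000000 = 51.462 μs.
Per-hop propagation t_prop = 5500/190000000 = 28.9474 μs.
Pipeline fill: first packet needs 3·t_tx to clear all hops; remaining 60 packets each add one t_tx.
Total = (3+61-1)·t_tx + 3·t_prop = 63·51.462 + 3·28.9474 = 3330 μs.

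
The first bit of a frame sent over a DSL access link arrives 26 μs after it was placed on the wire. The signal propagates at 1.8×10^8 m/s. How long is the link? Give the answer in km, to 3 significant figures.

4.68 km

d = s × t_prop = 180000000 × 2.6e-05 = 4.68 km.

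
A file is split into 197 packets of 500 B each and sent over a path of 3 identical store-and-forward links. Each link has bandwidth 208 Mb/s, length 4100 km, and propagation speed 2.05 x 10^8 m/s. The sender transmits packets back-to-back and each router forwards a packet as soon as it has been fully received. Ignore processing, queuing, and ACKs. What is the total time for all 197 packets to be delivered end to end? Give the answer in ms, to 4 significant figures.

Per-hop transmission t_tx = L/R = 4000/208000000 = 0.0192308 ms.
Per-hop propagation t_prop = 4100000/2.05e+08 = 20 ms.
Pipeline fill: first packet needs 3·t_tx to clear all hops; remaining 196 packets each add one t_tx.
Total = (3+197-1)·t_tx + 3·t_prop = 199·0.0192308 + 3·20 = 63.83 ms.

63.83 ms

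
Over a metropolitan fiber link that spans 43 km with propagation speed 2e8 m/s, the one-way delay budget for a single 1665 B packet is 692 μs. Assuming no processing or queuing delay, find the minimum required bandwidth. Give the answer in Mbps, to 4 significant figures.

27.92 Mbps

L = 13320 bits.
Propagation delay = 43000 / 200000000 = 215 μs.
Transmission budget = 692 − 215 = 477 μs.
R ≥ L / t_tx = 13320 bits / 0.000477 s = 27.92 Mbps.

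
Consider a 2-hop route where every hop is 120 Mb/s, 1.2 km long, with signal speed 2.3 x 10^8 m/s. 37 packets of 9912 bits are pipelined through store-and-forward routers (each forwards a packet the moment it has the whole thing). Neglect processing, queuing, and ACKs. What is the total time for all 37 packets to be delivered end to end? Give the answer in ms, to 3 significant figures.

Per-hop transmission t_tx = L/R = 9912/120000000 = 0.0826 ms.
Per-hop propagation t_prop = 1200/2.3e+08 = 0.00521739 ms.
Pipeline fill: first packet needs 2·t_tx to clear all hops; remaining 36 packets each add one t_tx.
Total = (2+37-1)·t_tx + 2·t_prop = 38·0.0826 + 2·0.00521739 = 3.15 ms.

3.15 ms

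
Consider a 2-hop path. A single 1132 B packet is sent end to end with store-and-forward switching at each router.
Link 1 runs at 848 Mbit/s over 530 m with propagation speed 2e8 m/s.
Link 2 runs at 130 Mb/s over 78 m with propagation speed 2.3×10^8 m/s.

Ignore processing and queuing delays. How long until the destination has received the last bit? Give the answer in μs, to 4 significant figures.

83.33 μs

L = 1132 × 8 = 9056 bits.
Transmission delays (L/R per hop): 10.6792, 69.6615 μs; sum = 80.3408 μs.
Propagation delays (d/s per hop): 2.65, 0.33913 μs; sum = 2.98913 μs.
End-to-end = 83.33 μs.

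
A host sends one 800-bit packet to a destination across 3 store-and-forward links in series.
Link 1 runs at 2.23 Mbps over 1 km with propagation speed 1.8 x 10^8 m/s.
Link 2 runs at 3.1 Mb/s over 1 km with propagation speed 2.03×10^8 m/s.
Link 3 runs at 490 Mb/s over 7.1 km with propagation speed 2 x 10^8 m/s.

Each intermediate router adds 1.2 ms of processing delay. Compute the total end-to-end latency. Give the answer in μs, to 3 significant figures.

Transmission delays (L/R per hop): 358.744, 258.065, 1.63265 μs; sum = 618.442 μs.
Propagation delays (d/s per hop): 5.55556, 4.92611, 35.5 μs; sum = 45.9817 μs.
Processing at 2 router(s): 2 × 1.2 ms = 2400 μs.
End-to-end = 3060 μs.

3060 μs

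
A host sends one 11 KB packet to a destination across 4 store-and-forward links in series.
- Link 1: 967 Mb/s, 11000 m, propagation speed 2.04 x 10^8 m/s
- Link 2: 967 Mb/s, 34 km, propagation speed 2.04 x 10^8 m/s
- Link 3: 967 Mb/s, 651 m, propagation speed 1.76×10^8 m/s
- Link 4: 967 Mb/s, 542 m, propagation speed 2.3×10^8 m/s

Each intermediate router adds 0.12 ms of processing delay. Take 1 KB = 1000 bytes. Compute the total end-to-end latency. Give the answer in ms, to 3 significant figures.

L = 88000 bits.
Transmission delay per hop = L/R = 88000/967000000 = 0.0910031 ms; 4 hops → 0.364012 ms.
Propagation delays (d/s per hop): 0.0539216, 0.166667, 0.00369886, 0.00235652 ms; sum = 0.226644 ms.
Processing at 3 router(s): 3 × 0.12 ms = 0.36 ms.
End-to-end = 0.951 ms.

0.951 ms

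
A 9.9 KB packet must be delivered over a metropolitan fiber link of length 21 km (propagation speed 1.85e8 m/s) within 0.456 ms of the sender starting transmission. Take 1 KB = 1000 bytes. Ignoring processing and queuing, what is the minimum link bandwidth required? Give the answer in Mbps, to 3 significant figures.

L = 79200 bits.
Propagation delay = 21000 / 185000000 = 0.113514 ms.
Transmission budget = 0.456 − 0.113514 = 0.342486 ms.
R ≥ L / t_tx = 79200 bits / 0.000342486 s = 231 Mbps.

231 Mbps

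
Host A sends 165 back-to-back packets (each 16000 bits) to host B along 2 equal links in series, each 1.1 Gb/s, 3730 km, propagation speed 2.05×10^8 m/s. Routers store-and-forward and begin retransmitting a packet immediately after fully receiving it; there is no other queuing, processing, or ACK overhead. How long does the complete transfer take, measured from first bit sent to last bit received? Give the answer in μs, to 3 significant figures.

Per-hop transmission t_tx = L/R = 16000/1100000000 = 14.5455 μs.
Per-hop propagation t_prop = 3730000/2.05e+08 = 18195.1 μs.
Pipeline fill: first packet needs 2·t_tx to clear all hops; remaining 164 packets each add one t_tx.
Total = (2+165-1)·t_tx + 2·t_prop = 166·14.5455 + 2·18195.1 = 38800 μs.

38800 μs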